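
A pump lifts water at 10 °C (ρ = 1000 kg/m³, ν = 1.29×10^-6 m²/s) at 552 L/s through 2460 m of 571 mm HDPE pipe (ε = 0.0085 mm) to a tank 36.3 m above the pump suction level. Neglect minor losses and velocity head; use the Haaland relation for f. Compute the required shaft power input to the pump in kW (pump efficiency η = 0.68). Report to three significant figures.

V = 4Q/(πD²) = 2.156 m/s; Re = 9.54×10^5; ε/D = 1.49×10^-5; f = 0.01195
h_f = f(L/D)V²/2g = 12.19 m
Total head H = z + h_f = 36.3 + 12.19 = 48.49 m
P_hyd = ρgQH = 1000·9.81·0.552·48.49 = 262.6 kW
P_shaft = P_hyd/η = 262.6/0.68 = 386.1 kW

P_shaft ≈ 386 kW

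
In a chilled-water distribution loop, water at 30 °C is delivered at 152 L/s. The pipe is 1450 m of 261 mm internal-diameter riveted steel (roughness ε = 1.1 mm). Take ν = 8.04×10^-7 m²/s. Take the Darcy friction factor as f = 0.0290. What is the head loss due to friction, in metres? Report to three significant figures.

h_f ≈ 66.3 m

V = 4Q/(πD²) = 4·0.152/(π·0.261²) = 2.841 m/s
h_f = f(L/D)V²/(2g) = 0.02900·(1450/0.261)·2.841²/(2·9.81) = 66.28 m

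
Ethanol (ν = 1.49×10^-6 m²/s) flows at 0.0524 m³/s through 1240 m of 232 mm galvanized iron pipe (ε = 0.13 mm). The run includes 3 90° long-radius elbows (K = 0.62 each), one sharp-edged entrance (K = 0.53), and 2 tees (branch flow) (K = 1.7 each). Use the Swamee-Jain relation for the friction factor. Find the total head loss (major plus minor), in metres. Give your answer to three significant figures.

H_L ≈ 8.53 m

V = 4Q/(πD²) = 1.240 m/s; V²/2g = 0.07831 m
Re = 1.93×10^5, ε/D = 5.60×10^-4 → f = 0.01930 (Swamee-Jain)
Major: h_f = f(L/D)·V²/2g = 0.01930·5345·0.07831 = 8.080 m
Minor: ΣK = 5.79; h_m = ΣK·V²/2g = 0.4534 m
Total H_L = 8.080 + 0.4534 = 8.533 m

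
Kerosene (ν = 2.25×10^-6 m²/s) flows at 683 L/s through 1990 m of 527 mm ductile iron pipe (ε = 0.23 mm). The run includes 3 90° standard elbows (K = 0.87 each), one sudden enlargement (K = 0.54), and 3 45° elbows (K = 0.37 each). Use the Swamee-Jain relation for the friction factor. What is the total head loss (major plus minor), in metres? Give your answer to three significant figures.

V = 4Q/(πD²) = 3.131 m/s; V²/2g = 0.4997 m
Re = 7.33×10^5, ε/D = 4.36×10^-4 → f = 0.01705 (Swamee-Jain)
Major: h_f = f(L/D)·V²/2g = 0.01705·3776·0.4997 = 32.17 m
Minor: ΣK = 4.26; h_m = ΣK·V²/2g = 2.129 m
Total H_L = 32.17 + 2.129 = 34.30 m

H_L ≈ 34.3 m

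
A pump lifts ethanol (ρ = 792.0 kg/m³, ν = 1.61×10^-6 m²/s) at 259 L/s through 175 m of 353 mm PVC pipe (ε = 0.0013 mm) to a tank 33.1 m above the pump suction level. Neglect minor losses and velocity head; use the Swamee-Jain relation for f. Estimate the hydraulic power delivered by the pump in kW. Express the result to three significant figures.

V = 4Q/(πD²) = 2.646 m/s; Re = 5.80×10^5; ε/D = 3.68×10^-6; f = 0.01281
h_f = f(L/D)V²/2g = 2.268 m
Total head H = z + h_f = 33.1 + 2.268 = 35.37 m
P_hyd = ρgQH = 792.0·9.81·0.259·35.37 = 71.17 kW

P_hyd ≈ 71.2 kW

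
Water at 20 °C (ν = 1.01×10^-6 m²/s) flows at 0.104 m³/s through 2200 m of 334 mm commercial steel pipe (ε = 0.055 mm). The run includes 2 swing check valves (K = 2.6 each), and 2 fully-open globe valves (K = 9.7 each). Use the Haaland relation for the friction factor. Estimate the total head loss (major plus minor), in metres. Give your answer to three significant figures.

V = 4Q/(πD²) = 1.187 m/s; V²/2g = 0.07181 m
Re = 3.93×10^5, ε/D = 1.65×10^-4 → f = 0.01531 (Haaland)
Major: h_f = f(L/D)·V²/2g = 0.01531·6587·0.07181 = 7.242 m
Minor: ΣK = 24.6; h_m = ΣK·V²/2g = 1.767 m
Total H_L = 7.242 + 1.767 = 9.008 m

H_L ≈ 9.01 m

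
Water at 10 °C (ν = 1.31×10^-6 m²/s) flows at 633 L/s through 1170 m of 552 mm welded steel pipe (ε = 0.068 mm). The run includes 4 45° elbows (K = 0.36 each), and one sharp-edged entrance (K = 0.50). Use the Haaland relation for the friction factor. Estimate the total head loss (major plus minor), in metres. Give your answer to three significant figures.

V = 4Q/(πD²) = 2.645 m/s; V²/2g = 0.3566 m
Re = 1.11×10^6, ε/D = 1.23×10^-4 → f = 0.01355 (Haaland)
Major: h_f = f(L/D)·V²/2g = 0.01355·2120·0.3566 = 10.24 m
Minor: ΣK = 1.94; h_m = ΣK·V²/2g = 0.6918 m
Total H_L = 10.24 + 0.6918 = 10.94 m

H_L ≈ 10.9 m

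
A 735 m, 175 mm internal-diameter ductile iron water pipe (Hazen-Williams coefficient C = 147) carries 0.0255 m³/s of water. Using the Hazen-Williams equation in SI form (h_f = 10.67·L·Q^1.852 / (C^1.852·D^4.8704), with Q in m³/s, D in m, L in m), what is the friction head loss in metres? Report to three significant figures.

h_f = 10.67·735·0.0255^1.852 / (147^1.852·0.175^4.8704) = 4.132 m

h_f ≈ 4.13 m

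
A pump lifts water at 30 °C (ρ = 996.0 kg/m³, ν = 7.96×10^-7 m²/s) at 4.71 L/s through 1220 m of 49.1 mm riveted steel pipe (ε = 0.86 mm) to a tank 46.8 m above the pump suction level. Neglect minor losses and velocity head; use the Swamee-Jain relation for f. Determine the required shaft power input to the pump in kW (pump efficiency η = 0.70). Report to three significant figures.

P_shaft ≈ 27.1 kW

V = 4Q/(πD²) = 2.488 m/s; Re = 1.53×10^5; ε/D = 0.0175; f = 0.04670
h_f = f(L/D)V²/2g = 366.0 m
Total head H = z + h_f = 46.8 + 366.0 = 412.8 m
P_hyd = ρgQH = 996.0·9.81·0.00471·412.8 = 19.00 kW
P_shaft = P_hyd/η = 19.00/0.70 = 27.14 kW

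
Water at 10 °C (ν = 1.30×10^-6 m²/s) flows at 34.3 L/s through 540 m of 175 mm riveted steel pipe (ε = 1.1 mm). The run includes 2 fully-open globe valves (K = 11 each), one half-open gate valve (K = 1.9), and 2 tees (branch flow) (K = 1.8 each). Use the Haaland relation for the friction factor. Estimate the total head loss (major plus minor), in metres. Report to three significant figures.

H_L ≈ 13.4 m

V = 4Q/(πD²) = 1.426 m/s; V²/2g = 0.1036 m
Re = 1.92×10^5, ε/D = 0.00629 → f = 0.03304 (Haaland)
Major: h_f = f(L/D)·V²/2g = 0.03304·3086·0.1036 = 10.57 m
Minor: ΣK = 27.5; h_m = ΣK·V²/2g = 2.850 m
Total H_L = 10.57 + 2.850 = 13.42 m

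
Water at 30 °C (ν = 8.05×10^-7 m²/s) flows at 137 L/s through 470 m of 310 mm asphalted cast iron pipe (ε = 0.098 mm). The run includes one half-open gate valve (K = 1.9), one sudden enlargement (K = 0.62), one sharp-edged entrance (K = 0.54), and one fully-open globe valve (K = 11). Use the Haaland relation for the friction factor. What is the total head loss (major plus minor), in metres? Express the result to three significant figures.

V = 4Q/(πD²) = 1.815 m/s; V²/2g = 0.1679 m
Re = 6.99×10^5, ε/D = 3.16×10^-4 → f = 0.01599 (Haaland)
Major: h_f = f(L/D)·V²/2g = 0.01599·1516·0.1679 = 4.070 m
Minor: ΣK = 14.1; h_m = ΣK·V²/2g = 2.361 m
Total H_L = 4.070 + 2.361 = 6.431 m

H_L ≈ 6.43 m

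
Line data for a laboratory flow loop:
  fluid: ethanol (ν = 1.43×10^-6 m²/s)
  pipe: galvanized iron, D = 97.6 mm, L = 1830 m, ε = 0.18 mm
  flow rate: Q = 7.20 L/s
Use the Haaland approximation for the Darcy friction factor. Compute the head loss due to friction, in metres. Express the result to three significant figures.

V = 4Q/(πD²) = 4·0.00720/(π·0.0976²) = 0.9624 m/s
Re = VD/ν = 0.9624·0.0976/1.43×10^-6 = 6.57×10^4 → turbulent
ε/D = 0.18/97.6 = 0.00184
Haaland: f = 0.02529
h_f = f(L/D)V²/(2g) = 0.02529·(1830/0.0976)·0.9624²/(2·9.81) = 22.38 m

h_f ≈ 22.4 m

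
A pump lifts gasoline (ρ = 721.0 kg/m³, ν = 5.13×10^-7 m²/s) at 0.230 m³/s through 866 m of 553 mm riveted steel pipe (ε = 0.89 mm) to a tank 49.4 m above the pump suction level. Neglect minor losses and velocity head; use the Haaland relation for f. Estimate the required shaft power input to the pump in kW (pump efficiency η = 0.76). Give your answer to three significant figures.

P_shaft ≈ 109 kW

V = 4Q/(πD²) = 0.9576 m/s; Re = 1.03×10^6; ε/D = 0.00161; f = 0.02235
h_f = f(L/D)V²/2g = 1.636 m
Total head H = z + h_f = 49.4 + 1.636 = 51.04 m
P_hyd = ρgQH = 721.0·9.81·0.230·51.04 = 83.02 kW
P_shaft = P_hyd/η = 83.02/0.76 = 109.2 kW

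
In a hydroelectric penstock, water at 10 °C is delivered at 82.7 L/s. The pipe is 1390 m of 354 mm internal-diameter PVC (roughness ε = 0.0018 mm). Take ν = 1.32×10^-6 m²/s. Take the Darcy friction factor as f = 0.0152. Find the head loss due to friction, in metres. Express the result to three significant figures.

h_f ≈ 2.15 m

V = 4Q/(πD²) = 4·0.0827/(π·0.354²) = 0.8403 m/s
h_f = f(L/D)V²/(2g) = 0.01520·(1390/0.354)·0.8403²/(2·9.81) = 2.148 m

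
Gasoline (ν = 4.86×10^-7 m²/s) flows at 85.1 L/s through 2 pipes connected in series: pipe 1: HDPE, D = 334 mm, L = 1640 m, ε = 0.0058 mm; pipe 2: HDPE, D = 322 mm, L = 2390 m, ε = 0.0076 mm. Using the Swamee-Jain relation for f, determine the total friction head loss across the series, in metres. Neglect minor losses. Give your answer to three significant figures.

H ≈ 8.31 m

Pipe 1: V = 0.9713 m/s, Re = 6.68×10^5, ε/D = 1.74×10^-5, f = 0.01277, h_1 = f(L/D)V²/2g = 3.014 m
Pipe 2: V = 1.045 m/s, Re = 6.92×10^5, ε/D = 2.36×10^-5, f = 0.01281, h_2 = f(L/D)V²/2g = 5.292 m
Series → Q common, losses add: H = Σh = 8.306 m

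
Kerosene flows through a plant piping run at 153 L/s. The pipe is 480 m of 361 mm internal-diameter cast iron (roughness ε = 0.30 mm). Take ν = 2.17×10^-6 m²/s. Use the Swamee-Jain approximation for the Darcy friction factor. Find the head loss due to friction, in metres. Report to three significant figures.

V = 4Q/(πD²) = 4·0.153/(π·0.361²) = 1.495 m/s
Re = VD/ν = 1.495·0.361/2.17×10^-6 = 2.49×10^5 → turbulent
ε/D = 0.30/361 = 8.31×10^-4
Swamee-Jain: f = 0.02022
h_f = f(L/D)V²/(2g) = 0.02022·(480/0.361)·1.495²/(2·9.81) = 3.062 m

h_f ≈ 3.06 m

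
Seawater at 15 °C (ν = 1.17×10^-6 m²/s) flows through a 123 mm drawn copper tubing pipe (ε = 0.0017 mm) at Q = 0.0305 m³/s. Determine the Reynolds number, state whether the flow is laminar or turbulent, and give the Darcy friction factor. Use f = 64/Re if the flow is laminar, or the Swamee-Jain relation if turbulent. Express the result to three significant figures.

V = 4Q/(πD²) = 2.567 m/s
Re = VD/ν = 2.567·0.123/1.17×10^-6 = 2.70×10^5
Re > 4000 → turbulent; ε/D = 1.38×10^-5
Swamee-Jain: f = 0.01482

Re ≈ 2.70×10^5; turbulent; f ≈ 0.0148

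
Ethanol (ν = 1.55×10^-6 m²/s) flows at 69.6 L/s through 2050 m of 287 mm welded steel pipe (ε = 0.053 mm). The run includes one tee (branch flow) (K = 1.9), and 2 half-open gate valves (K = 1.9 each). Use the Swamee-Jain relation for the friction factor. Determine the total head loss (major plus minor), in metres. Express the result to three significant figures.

V = 4Q/(πD²) = 1.076 m/s; V²/2g = 0.05899 m
Re = 1.99×10^5, ε/D = 1.85×10^-4 → f = 0.01703 (Swamee-Jain)
Major: h_f = f(L/D)·V²/2g = 0.01703·7143·0.05899 = 7.177 m
Minor: ΣK = 5.70; h_m = ΣK·V²/2g = 0.3363 m
Total H_L = 7.177 + 0.3363 = 7.514 m

H_L ≈ 7.51 m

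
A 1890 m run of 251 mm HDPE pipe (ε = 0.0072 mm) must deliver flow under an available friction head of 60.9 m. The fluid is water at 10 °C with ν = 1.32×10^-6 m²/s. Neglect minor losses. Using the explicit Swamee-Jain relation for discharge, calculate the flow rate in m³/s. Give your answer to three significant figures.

Q ≈ 0.173 m³/s

Swamee-Jain (Type II): Q = -0.965·√(gD⁵h_f/L)·ln[ε/(3.7D) + √(3.17ν²L/(gD³h_f))]
√(gD⁵h_f/L) = √(9.81·0.251⁵·60.9/1890) = 0.01775
ε/(3.7D) = 7.75×10^-6; √(3.17ν²L/(gD³h_f)) = 3.32×10^-5
Q = -0.965·0.01775·ln(4.099×10^-5) = 0.1730 m³/s
Check: V = 3.50 m/s, Re = 6.65×10^5, f = 0.01297, h_f = 60.9 m ≈ 60.9 m ✓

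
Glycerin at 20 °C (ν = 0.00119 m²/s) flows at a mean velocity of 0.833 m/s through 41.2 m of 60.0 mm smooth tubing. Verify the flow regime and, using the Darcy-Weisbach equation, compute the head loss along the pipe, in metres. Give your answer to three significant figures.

h_f ≈ 37.0 m

Re = VD/ν = 0.833·0.06000/0.00119 = 42.0 → laminar (Re < 2300)
f = 64/Re = 1.524
h_f = f(L/D)V²/(2g) = 1.524·(41.2/0.06000)·0.833²/(2·9.81) = 37.01 m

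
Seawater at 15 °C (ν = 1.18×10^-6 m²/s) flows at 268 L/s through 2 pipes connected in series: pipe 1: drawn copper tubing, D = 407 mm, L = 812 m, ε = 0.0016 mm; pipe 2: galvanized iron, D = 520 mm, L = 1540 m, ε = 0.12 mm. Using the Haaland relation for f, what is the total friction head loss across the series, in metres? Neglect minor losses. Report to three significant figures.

H ≈ 9.04 m

Pipe 1: V = 2.060 m/s, Re = 7.11×10^5, ε/D = 3.93×10^-6, f = 0.01233, h_1 = f(L/D)V²/2g = 5.322 m
Pipe 2: V = 1.262 m/s, Re = 5.56×10^5, ε/D = 2.31×10^-4, f = 0.01545, h_2 = f(L/D)V²/2g = 3.714 m
Series → Q common, losses add: H = Σh = 9.036 m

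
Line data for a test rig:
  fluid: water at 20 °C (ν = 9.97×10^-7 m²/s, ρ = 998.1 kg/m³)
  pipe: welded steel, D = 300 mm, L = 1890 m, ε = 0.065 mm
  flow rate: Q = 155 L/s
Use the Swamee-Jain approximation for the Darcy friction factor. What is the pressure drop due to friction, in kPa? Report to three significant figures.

V = 4Q/(πD²) = 4·0.155/(π·0.300²) = 2.193 m/s
Re = VD/ν = 2.193·0.300/9.97×10^-7 = 6.60×10^5 → turbulent
ε/D = 0.065/300 = 2.17×10^-4
Swamee-Jain: f = 0.01534
h_f = f(L/D)V²/(2g) = 0.01534·(1890/0.300)·2.193²/(2·9.81) = 23.68 m
Δp = ρg·h_f = 998.1·9.81·23.68 = 231.9 kPa

Δp ≈ 232 kPa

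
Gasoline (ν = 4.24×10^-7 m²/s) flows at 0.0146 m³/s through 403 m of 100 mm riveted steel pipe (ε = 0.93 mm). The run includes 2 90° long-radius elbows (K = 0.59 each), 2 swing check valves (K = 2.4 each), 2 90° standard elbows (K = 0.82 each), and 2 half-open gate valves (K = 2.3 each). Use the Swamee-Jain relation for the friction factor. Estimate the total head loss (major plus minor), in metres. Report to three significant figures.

V = 4Q/(πD²) = 1.859 m/s; V²/2g = 0.1761 m
Re = 4.38×10^5, ε/D = 0.00930 → f = 0.03723 (Swamee-Jain)
Major: h_f = f(L/D)·V²/2g = 0.03723·4030·0.1761 = 26.42 m
Minor: ΣK = 12.2; h_m = ΣK·V²/2g = 2.152 m
Total H_L = 26.42 + 2.152 = 28.57 m

H_L ≈ 28.6 m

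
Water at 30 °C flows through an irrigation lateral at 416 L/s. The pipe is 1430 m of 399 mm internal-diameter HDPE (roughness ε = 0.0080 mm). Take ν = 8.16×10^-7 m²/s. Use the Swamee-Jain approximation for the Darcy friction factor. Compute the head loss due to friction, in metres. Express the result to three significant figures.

V = 4Q/(πD²) = 4·0.416/(π·0.399²) = 3.327 m/s
Re = VD/ν = 3.327·0.399/8.16×10^-7 = 1.63×10^6 → turbulent
ε/D = 0.0080/399 = 2.01×10^-5
Swamee-Jain: f = 0.01134
h_f = f(L/D)V²/(2g) = 0.01134·(1430/0.399)·3.327²/(2·9.81) = 22.93 m

h_f ≈ 22.9 m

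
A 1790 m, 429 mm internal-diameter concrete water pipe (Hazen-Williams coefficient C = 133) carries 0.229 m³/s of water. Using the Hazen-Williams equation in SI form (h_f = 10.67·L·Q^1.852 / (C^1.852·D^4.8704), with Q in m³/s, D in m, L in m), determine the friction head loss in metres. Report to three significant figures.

h_f = 10.67·1790·0.229^1.852 / (133^1.852·0.429^4.8704) = 8.957 m

h_f ≈ 8.96 m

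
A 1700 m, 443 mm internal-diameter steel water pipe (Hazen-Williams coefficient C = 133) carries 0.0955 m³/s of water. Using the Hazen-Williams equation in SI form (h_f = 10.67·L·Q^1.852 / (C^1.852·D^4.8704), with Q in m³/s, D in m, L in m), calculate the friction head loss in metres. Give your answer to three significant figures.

h_f ≈ 1.44 m

h_f = 10.67·1700·0.0955^1.852 / (133^1.852·0.443^4.8704) = 1.440 m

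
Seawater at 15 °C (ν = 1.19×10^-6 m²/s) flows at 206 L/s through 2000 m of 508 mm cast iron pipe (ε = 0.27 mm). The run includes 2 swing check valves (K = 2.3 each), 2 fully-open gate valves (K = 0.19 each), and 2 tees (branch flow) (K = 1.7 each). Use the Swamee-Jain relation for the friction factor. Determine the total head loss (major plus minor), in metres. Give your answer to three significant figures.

V = 4Q/(πD²) = 1.016 m/s; V²/2g = 0.05265 m
Re = 4.34×10^5, ε/D = 5.31×10^-4 → f = 0.01810 (Swamee-Jain)
Major: h_f = f(L/D)·V²/2g = 0.01810·3937·0.05265 = 3.752 m
Minor: ΣK = 8.38; h_m = ΣK·V²/2g = 0.4412 m
Total H_L = 3.752 + 0.4412 = 4.193 m

H_L ≈ 4.19 m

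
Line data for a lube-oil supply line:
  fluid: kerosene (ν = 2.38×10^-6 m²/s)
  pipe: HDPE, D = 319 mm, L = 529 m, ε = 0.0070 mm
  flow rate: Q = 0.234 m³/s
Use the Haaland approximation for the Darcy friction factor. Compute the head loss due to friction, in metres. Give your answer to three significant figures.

h_f ≈ 10.0 m

V = 4Q/(πD²) = 4·0.234/(π·0.319²) = 2.928 m/s
Re = VD/ν = 2.928·0.319/2.38×10^-6 = 3.92×10^5 → turbulent
ε/D = 0.0070/319 = 2.19×10^-5
Haaland: f = 0.01387
h_f = f(L/D)V²/(2g) = 0.01387·(529/0.319)·2.928²/(2·9.81) = 10.05 m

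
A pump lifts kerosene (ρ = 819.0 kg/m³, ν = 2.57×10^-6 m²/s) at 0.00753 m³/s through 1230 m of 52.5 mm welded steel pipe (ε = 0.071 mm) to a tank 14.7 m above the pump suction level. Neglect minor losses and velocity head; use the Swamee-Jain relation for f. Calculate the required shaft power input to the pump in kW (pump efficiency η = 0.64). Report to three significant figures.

V = 4Q/(πD²) = 3.478 m/s; Re = 7.11×10^4; ε/D = 0.00135; f = 0.02422
h_f = f(L/D)V²/2g = 349.9 m
Total head H = z + h_f = 14.7 + 349.9 = 364.6 m
P_hyd = ρgQH = 819.0·9.81·0.00753·364.6 = 22.06 kW
P_shaft = P_hyd/η = 22.06/0.64 = 34.47 kW

P_shaft ≈ 34.5 kW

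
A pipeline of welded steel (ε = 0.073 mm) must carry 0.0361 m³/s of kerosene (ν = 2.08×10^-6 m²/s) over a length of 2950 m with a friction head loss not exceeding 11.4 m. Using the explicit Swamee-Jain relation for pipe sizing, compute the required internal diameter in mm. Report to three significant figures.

D ≈ 225 mm

Swamee-Jain (Type III): D = 0.66·[ε^1.25·(LQ²/(gh_f))^4.75 + ν·Q^9.4·(L/(gh_f))^5.2]^0.04
LQ²/(gh_f) = 0.03438; L/(gh_f) = 26.38
Term 1 = ε^1.25·(…)^4.75 = 7.52×10^-13; Term 2 = ν·Q^9.4·(…)^5.2 = 1.41×10^-12
D = 0.66·(7.52×10^-13 + 1.41×10^-12)^0.04 = 0.2254 m = 225 mm
Check: V = 0.905 m/s, Re = 9.80×10^4, f = 0.01967, h_f = 10.7 m ≈ 11.4 m ✓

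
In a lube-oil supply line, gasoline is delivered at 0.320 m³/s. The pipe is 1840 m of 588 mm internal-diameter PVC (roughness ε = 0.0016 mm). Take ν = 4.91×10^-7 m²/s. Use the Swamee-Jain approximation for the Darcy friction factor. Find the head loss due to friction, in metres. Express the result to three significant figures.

V = 4Q/(πD²) = 4·0.320/(π·0.588²) = 1.178 m/s
Re = VD/ν = 1.178·0.588/4.91×10^-7 = 1.41×10^6 → turbulent
ε/D = 0.0016/588 = 2.72×10^-6
Swamee-Jain: f = 0.01105
h_f = f(L/D)V²/(2g) = 0.01105·(1840/0.588)·1.178²/(2·9.81) = 2.447 m

h_f ≈ 2.45 m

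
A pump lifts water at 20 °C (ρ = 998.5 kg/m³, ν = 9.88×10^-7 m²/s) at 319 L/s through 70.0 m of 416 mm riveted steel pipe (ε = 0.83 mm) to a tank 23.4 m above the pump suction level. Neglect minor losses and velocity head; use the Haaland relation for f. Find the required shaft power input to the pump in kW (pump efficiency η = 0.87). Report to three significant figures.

V = 4Q/(πD²) = 2.347 m/s; Re = 9.88×10^5; ε/D = 0.00200; f = 0.02362
h_f = f(L/D)V²/2g = 1.116 m
Total head H = z + h_f = 23.4 + 1.116 = 24.52 m
P_hyd = ρgQH = 998.5·9.81·0.319·24.52 = 76.60 kW
P_shaft = P_hyd/η = 76.60/0.87 = 88.05 kW

P_shaft ≈ 88.1 kW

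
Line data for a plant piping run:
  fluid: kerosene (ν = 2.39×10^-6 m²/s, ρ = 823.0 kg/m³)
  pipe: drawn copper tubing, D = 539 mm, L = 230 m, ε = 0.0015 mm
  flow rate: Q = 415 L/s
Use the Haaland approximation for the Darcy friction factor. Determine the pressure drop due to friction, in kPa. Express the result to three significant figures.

Δp ≈ 7.88 kPa

V = 4Q/(πD²) = 4·0.415/(π·0.539²) = 1.819 m/s
Re = VD/ν = 1.819·0.539/2.39×10^-6 = 4.10×10^5 → turbulent
ε/D = 0.0015/539 = 2.78×10^-6
Haaland: f = 0.01356
h_f = f(L/D)V²/(2g) = 0.01356·(230/0.539)·1.819²/(2·9.81) = 0.9759 m
Δp = ρg·h_f = 823.0·9.81·0.9759 = 7.879 kPa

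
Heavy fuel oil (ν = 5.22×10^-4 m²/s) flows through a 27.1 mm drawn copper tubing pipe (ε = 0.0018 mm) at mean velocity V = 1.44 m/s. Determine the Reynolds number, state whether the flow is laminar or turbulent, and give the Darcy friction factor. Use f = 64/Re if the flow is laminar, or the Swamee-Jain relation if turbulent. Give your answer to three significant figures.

Re ≈ 74.8; laminar; f = 64/Re ≈ 0.856

Re = VD/ν = 1.440·0.0271/5.22×10^-4 = 74.8
Re < 2300 → laminar → f = 64/Re = 0.8561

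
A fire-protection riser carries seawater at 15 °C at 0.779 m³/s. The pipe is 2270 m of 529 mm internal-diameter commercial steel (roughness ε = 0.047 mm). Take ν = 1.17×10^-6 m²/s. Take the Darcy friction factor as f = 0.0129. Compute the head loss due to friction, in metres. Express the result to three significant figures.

h_f ≈ 35.4 m

V = 4Q/(πD²) = 4·0.779/(π·0.529²) = 3.544 m/s
h_f = f(L/D)V²/(2g) = 0.01290·(2270/0.529)·3.544²/(2·9.81) = 35.44 m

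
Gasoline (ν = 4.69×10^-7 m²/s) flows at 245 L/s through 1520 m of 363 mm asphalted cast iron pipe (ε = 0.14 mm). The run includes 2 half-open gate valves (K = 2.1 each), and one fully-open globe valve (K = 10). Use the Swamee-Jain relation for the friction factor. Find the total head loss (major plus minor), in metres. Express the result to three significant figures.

V = 4Q/(πD²) = 2.367 m/s; V²/2g = 0.2856 m
Re = 1.83×10^6, ε/D = 3.86×10^-4 → f = 0.01619 (Swamee-Jain)
Major: h_f = f(L/D)·V²/2g = 0.01619·4187·0.2856 = 19.36 m
Minor: ΣK = 14.2; h_m = ΣK·V²/2g = 4.056 m
Total H_L = 19.36 + 4.056 = 23.42 m

H_L ≈ 23.4 m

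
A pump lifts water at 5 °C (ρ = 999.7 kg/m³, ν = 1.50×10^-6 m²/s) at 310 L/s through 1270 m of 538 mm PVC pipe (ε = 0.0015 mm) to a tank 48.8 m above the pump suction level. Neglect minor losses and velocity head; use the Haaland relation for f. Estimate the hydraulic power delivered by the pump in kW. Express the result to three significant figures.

V = 4Q/(πD²) = 1.364 m/s; Re = 4.89×10^5; ε/D = 2.79×10^-6; f = 0.01314
h_f = f(L/D)V²/2g = 2.941 m
Total head H = z + h_f = 48.8 + 2.941 = 51.74 m
P_hyd = ρgQH = 999.7·9.81·0.310·51.74 = 157.3 kW

P_hyd ≈ 157 kW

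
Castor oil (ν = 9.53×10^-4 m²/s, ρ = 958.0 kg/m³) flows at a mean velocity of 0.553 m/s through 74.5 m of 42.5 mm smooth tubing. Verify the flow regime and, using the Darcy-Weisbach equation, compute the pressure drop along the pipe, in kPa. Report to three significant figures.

Δp ≈ 666 kPa

Re = VD/ν = 0.553·0.04250/9.53×10^-4 = 24.7 → laminar (Re < 2300)
f = 64/Re = 2.595
h_f = f(L/D)V²/(2g) = 2.595·(74.5/0.04250)·0.553²/(2·9.81) = 70.91 m
Δp = ρg·h_f = 958.0·9.81·70.91 = 666.4 kPa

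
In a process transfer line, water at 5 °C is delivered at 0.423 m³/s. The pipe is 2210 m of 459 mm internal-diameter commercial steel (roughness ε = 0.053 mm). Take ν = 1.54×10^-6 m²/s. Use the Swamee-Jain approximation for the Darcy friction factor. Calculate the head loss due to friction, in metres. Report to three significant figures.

V = 4Q/(πD²) = 4·0.423/(π·0.459²) = 2.556 m/s
Re = VD/ν = 2.556·0.459/1.54×10^-6 = 7.62×10^5 → turbulent
ε/D = 0.053/459 = 1.15×10^-4
Swamee-Jain: f = 0.01404
h_f = f(L/D)V²/(2g) = 0.01404·(2210/0.459)·2.556²/(2·9.81) = 22.52 m

h_f ≈ 22.5 m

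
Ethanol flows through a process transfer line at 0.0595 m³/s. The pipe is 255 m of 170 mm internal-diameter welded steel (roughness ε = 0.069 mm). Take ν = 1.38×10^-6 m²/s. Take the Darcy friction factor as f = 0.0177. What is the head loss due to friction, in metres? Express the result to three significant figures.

h_f ≈ 9.30 m

V = 4Q/(πD²) = 4·0.0595/(π·0.170²) = 2.621 m/s
h_f = f(L/D)V²/(2g) = 0.01770·(255/0.170)·2.621²/(2·9.81) = 9.299 m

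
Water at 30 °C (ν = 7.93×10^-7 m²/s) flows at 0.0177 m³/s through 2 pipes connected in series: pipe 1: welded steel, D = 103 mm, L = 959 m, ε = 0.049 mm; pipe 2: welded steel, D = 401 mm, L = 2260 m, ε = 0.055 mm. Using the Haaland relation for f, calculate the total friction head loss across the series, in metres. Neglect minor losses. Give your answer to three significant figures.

H ≈ 38.7 m

Pipe 1: V = 2.124 m/s, Re = 2.76×10^5, ε/D = 4.76×10^-4, f = 0.01804, h_1 = f(L/D)V²/2g = 38.62 m
Pipe 2: V = 0.1402 m/s, Re = 7.09×10^4, ε/D = 1.37×10^-4, f = 0.01967, h_2 = f(L/D)V²/2g = 0.1110 m
Series → Q common, losses add: H = Σh = 38.73 m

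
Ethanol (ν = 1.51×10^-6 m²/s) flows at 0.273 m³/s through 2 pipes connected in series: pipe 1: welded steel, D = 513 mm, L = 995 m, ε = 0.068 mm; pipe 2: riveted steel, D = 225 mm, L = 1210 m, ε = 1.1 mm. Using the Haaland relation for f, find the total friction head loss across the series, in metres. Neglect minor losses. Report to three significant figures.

Pipe 1: V = 1.321 m/s, Re = 4.49×10^5, ε/D = 1.33×10^-4, f = 0.01479, h_1 = f(L/D)V²/2g = 2.550 m
Pipe 2: V = 6.866 m/s, Re = 1.02×10^6, ε/D = 0.00489, f = 0.03031, h_2 = f(L/D)V²/2g = 391.6 m
Series → Q common, losses add: H = Σh = 394.2 m

H ≈ 394 m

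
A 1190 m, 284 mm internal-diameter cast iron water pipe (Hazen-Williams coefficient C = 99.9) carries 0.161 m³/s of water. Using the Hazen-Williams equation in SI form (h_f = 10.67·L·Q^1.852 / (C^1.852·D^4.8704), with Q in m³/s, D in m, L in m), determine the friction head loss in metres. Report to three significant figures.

h_f ≈ 39.3 m

h_f = 10.67·1190·0.161^1.852 / (99.9^1.852·0.284^4.8704) = 39.27 m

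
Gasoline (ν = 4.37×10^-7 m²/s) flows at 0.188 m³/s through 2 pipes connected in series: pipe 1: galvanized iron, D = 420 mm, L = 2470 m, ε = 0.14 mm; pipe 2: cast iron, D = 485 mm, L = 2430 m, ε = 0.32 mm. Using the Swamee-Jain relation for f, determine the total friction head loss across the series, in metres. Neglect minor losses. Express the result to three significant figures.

H ≈ 13.6 m

Pipe 1: V = 1.357 m/s, Re = 1.30×10^6, ε/D = 3.33×10^-4, f = 0.01589, h_1 = f(L/D)V²/2g = 8.771 m
Pipe 2: V = 1.018 m/s, Re = 1.13×10^6, ε/D = 6.60×10^-4, f = 0.01825, h_2 = f(L/D)V²/2g = 4.825 m
Series → Q common, losses add: H = Σh = 13.60 m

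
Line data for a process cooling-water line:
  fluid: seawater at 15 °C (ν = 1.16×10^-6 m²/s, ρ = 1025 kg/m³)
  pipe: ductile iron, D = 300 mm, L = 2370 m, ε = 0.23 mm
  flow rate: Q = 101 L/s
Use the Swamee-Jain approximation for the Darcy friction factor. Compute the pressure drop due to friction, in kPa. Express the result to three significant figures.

V = 4Q/(πD²) = 4·0.101/(π·0.300²) = 1.429 m/s
Re = VD/ν = 1.429·0.300/1.16×10^-6 = 3.70×10^5 → turbulent
ε/D = 0.23/300 = 7.67×10^-4
Swamee-Jain: f = 0.01951
h_f = f(L/D)V²/(2g) = 0.01951·(2370/0.300)·1.429²/(2·9.81) = 16.04 m
Δp = ρg·h_f = 1025·9.81·16.04 = 161.3 kPa

Δp ≈ 161 kPa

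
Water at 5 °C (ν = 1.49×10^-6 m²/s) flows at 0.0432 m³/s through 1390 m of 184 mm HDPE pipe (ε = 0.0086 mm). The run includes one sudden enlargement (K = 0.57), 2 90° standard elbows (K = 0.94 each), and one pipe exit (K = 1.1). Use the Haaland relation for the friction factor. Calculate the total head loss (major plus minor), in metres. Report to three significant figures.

H_L ≈ 16.5 m

V = 4Q/(πD²) = 1.625 m/s; V²/2g = 0.1345 m
Re = 2.01×10^5, ε/D = 4.67×10^-5 → f = 0.01580 (Haaland)
Major: h_f = f(L/D)·V²/2g = 0.01580·7554·0.1345 = 16.06 m
Minor: ΣK = 3.55; h_m = ΣK·V²/2g = 0.4776 m
Total H_L = 16.06 + 0.4776 = 16.54 m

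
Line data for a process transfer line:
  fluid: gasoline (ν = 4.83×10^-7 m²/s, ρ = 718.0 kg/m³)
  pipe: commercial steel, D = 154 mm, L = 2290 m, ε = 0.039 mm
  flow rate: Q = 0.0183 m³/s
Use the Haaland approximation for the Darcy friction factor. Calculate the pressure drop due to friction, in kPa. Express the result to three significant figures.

V = 4Q/(πD²) = 4·0.0183/(π·0.154²) = 0.9825 m/s
Re = VD/ν = 0.9825·0.154/4.83×10^-7 = 3.13×10^5 → turbulent
ε/D = 0.039/154 = 2.53×10^-4
Haaland: f = 0.01640
h_f = f(L/D)V²/(2g) = 0.01640·(2290/0.154)·0.9825²/(2·9.81) = 12.00 m
Δp = ρg·h_f = 718.0·9.81·12.00 = 84.49 kPa

Δp ≈ 84.5 kPa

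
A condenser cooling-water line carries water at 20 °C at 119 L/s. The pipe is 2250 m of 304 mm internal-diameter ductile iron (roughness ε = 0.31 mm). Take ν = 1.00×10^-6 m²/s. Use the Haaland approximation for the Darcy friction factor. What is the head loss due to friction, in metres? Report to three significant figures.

V = 4Q/(πD²) = 4·0.119/(π·0.304²) = 1.639 m/s
Re = VD/ν = 1.639·0.304/1.00×10^-6 = 4.98×10^5 → turbulent
ε/D = 0.31/304 = 0.00102
Haaland: f = 0.02029
h_f = f(L/D)V²/(2g) = 0.02029·(2250/0.304)·1.639²/(2·9.81) = 20.57 m

h_f ≈ 20.6 m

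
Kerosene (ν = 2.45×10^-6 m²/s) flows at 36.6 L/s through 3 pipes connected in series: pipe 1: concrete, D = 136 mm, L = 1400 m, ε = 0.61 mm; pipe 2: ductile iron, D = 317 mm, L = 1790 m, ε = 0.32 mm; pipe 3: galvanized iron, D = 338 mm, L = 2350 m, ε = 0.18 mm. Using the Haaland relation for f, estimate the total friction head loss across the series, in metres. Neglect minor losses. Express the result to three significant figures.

H ≈ 103 m

Pipe 1: V = 2.519 m/s, Re = 1.40×10^5, ε/D = 0.00449, f = 0.03011, h_1 = f(L/D)V²/2g = 100.3 m
Pipe 2: V = 0.4637 m/s, Re = 6.00×10^4, ε/D = 0.00101, f = 0.02321, h_2 = f(L/D)V²/2g = 1.437 m
Pipe 3: V = 0.4079 m/s, Re = 5.63×10^4, ε/D = 5.33×10^-4, f = 0.02192, h_3 = f(L/D)V²/2g = 1.293 m
Series → Q common, losses add: H = Σh = 103.0 m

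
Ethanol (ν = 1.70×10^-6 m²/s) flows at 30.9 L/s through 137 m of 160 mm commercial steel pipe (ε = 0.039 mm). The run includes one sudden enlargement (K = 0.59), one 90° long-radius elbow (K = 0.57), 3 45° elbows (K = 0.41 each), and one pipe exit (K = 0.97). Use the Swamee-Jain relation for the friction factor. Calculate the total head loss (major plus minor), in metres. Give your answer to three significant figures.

H_L ≈ 2.28 m

V = 4Q/(πD²) = 1.537 m/s; V²/2g = 0.1204 m
Re = 1.45×10^5, ε/D = 2.44×10^-4 → f = 0.01819 (Swamee-Jain)
Major: h_f = f(L/D)·V²/2g = 0.01819·856.2·0.1204 = 1.875 m
Minor: ΣK = 3.36; h_m = ΣK·V²/2g = 0.4045 m
Total H_L = 1.875 + 0.4045 = 2.279 m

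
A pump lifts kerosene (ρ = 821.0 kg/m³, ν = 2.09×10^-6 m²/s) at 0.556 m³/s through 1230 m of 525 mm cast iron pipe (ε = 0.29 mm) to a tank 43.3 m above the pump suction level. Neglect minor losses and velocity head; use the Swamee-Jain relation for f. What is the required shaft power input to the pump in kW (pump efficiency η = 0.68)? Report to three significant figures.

P_shaft ≈ 378 kW

V = 4Q/(πD²) = 2.568 m/s; Re = 6.45×10^5; ε/D = 5.52×10^-4; f = 0.01790
h_f = f(L/D)V²/2g = 14.10 m
Total head H = z + h_f = 43.3 + 14.10 = 57.40 m
P_hyd = ρgQH = 821.0·9.81·0.556·57.40 = 257.0 kW
P_shaft = P_hyd/η = 257.0/0.68 = 378.0 kW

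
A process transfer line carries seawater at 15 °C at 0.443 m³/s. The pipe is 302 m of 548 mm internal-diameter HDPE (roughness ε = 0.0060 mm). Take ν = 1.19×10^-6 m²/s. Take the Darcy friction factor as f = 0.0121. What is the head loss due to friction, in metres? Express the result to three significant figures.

h_f ≈ 1.20 m

V = 4Q/(πD²) = 4·0.443/(π·0.548²) = 1.878 m/s
h_f = f(L/D)V²/(2g) = 0.01210·(302/0.548)·1.878²/(2·9.81) = 1.199 m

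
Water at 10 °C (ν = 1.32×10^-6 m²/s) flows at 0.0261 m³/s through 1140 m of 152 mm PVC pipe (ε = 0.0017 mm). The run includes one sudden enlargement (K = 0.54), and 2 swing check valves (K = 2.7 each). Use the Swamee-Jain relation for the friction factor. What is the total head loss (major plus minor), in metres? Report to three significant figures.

H_L ≈ 13.4 m

V = 4Q/(πD²) = 1.438 m/s; V²/2g = 0.1054 m
Re = 1.66×10^5, ε/D = 1.12×10^-5 → f = 0.01621 (Swamee-Jain)
Major: h_f = f(L/D)·V²/2g = 0.01621·7500·0.1054 = 12.82 m
Minor: ΣK = 5.94; h_m = ΣK·V²/2g = 0.6263 m
Total H_L = 12.82 + 0.6263 = 13.45 m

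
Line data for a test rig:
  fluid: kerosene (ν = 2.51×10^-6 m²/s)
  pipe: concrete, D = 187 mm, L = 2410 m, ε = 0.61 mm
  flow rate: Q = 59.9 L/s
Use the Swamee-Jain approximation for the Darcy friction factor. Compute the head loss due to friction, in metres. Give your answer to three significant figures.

h_f ≈ 86.8 m

V = 4Q/(πD²) = 4·0.0599/(π·0.187²) = 2.181 m/s
Re = VD/ν = 2.181·0.187/2.51×10^-6 = 1.62×10^5 → turbulent
ε/D = 0.61/187 = 0.00326
Swamee-Jain: f = 0.02777
h_f = f(L/D)V²/(2g) = 0.02777·(2410/0.187)·2.181²/(2·9.81) = 86.76 m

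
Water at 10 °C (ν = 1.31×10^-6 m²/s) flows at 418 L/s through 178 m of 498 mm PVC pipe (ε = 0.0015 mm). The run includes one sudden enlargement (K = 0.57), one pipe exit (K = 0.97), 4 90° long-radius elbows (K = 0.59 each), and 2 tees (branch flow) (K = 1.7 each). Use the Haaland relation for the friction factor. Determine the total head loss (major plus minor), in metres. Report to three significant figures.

H_L ≈ 2.72 m

V = 4Q/(πD²) = 2.146 m/s; V²/2g = 0.2347 m
Re = 8.16×10^5, ε/D = 3.01×10^-6 → f = 0.01204 (Haaland)
Major: h_f = f(L/D)·V²/2g = 0.01204·357.4·0.2347 = 1.010 m
Minor: ΣK = 7.30; h_m = ΣK·V²/2g = 1.713 m
Total H_L = 1.010 + 1.713 = 2.723 m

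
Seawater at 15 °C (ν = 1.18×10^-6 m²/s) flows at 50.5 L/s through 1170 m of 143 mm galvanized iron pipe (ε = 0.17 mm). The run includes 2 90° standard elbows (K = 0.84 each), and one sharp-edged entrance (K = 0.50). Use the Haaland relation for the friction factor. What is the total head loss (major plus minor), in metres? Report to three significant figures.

H_L ≈ 88.2 m

V = 4Q/(πD²) = 3.144 m/s; V²/2g = 0.5039 m
Re = 3.81×10^5, ε/D = 0.00119 → f = 0.02113 (Haaland)
Major: h_f = f(L/D)·V²/2g = 0.02113·8182·0.5039 = 87.12 m
Minor: ΣK = 2.18; h_m = ΣK·V²/2g = 1.099 m
Total H_L = 87.12 + 1.099 = 88.22 m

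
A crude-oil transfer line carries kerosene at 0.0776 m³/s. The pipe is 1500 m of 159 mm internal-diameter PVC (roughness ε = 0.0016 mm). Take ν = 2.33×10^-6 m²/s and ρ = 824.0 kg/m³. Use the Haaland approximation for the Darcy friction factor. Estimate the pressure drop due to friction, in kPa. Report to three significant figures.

V = 4Q/(πD²) = 4·0.0776/(π·0.159²) = 3.908 m/s
Re = VD/ν = 3.908·0.159/2.33×10^-6 = 2.67×10^5 → turbulent
ε/D = 0.0016/159 = 1.01×10^-5
Haaland: f = 0.01474
h_f = f(L/D)V²/(2g) = 0.01474·(1500/0.159)·3.908²/(2·9.81) = 108.2 m
Δp = ρg·h_f = 824.0·9.81·108.2 = 875.0 kPa

Δp ≈ 875 kPa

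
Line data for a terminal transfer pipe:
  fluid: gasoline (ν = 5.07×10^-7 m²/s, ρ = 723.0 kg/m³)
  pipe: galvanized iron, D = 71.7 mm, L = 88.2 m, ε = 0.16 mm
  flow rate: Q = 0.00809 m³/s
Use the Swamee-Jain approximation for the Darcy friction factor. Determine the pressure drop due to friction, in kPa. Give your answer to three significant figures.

V = 4Q/(πD²) = 4·0.00809/(π·0.0717²) = 2.004 m/s
Re = VD/ν = 2.004·0.0717/5.07×10^-7 = 2.83×10^5 → turbulent
ε/D = 0.16/71.7 = 0.00223
Swamee-Jain: f = 0.02486
h_f = f(L/D)V²/(2g) = 0.02486·(88.2/0.0717)·2.004²/(2·9.81) = 6.257 m
Δp = ρg·h_f = 723.0·9.81·6.257 = 44.38 kPa

Δp ≈ 44.4 kPa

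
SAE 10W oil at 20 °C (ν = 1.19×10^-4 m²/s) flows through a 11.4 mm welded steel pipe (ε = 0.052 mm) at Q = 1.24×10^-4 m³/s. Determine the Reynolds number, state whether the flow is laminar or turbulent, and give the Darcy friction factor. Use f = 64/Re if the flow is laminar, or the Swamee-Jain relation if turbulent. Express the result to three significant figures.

V = 4Q/(πD²) = 1.215 m/s
Re = VD/ν = 1.215·0.0114/1.19×10^-4 = 116
Re < 2300 → laminar → f = 64/Re = 0.5499

Re ≈ 116; laminar; f = 64/Re ≈ 0.550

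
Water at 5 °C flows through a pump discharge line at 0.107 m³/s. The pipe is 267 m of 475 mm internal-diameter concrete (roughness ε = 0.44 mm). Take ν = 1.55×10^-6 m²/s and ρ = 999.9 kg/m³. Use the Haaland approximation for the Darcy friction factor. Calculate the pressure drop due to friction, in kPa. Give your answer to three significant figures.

V = 4Q/(πD²) = 4·0.107/(π·0.475²) = 0.6038 m/s
Re = VD/ν = 0.6038·0.475/1.55×10^-6 = 1.85×10^5 → turbulent
ε/D = 0.44/475 = 9.26×10^-4
Haaland: f = 0.02071
h_f = f(L/D)V²/(2g) = 0.02071·(267/0.475)·0.6038²/(2·9.81) = 0.2163 m
Δp = ρg·h_f = 999.9·9.81·0.2163 = 2.122 kPa

Δp ≈ 2.12 kPa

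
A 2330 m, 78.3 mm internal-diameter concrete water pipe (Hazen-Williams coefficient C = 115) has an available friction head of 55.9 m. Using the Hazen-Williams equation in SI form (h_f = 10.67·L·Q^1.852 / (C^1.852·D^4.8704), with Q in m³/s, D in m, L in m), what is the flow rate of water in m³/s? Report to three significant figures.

Q ≈ 0.00527 m³/s

Rearranging: Q = [h_f·C^1.852·D^4.8704 / (10.67·L)]^(1/1.852)
Q = [55.9·115^1.852·0.0783^4.8704 / (10.67·2330)]^0.540 = 0.005268 m³/s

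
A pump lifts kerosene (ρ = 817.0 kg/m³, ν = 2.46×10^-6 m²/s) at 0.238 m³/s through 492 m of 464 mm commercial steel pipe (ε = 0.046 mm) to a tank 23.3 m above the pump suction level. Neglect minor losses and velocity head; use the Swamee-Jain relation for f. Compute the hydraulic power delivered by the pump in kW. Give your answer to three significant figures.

V = 4Q/(πD²) = 1.408 m/s; Re = 2.65×10^5; ε/D = 9.91×10^-5; f = 0.01570
h_f = f(L/D)V²/2g = 1.681 m
Total head H = z + h_f = 23.3 + 1.681 = 24.98 m
P_hyd = ρgQH = 817.0·9.81·0.238·24.98 = 47.65 kW

P_hyd ≈ 47.7 kW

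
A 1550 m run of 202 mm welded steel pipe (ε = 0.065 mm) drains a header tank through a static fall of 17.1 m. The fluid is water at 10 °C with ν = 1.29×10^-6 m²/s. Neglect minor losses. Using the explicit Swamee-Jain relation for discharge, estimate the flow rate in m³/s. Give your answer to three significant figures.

Swamee-Jain (Type II): Q = -0.965·√(gD⁵h_f/L)·ln[ε/(3.7D) + √(3.17ν²L/(gD³h_f))]
√(gD⁵h_f/L) = √(9.81·0.202⁵·17.1/1550) = 0.006033
ε/(3.7D) = 8.70×10^-5; √(3.17ν²L/(gD³h_f)) = 7.69×10^-5
Q = -0.965·0.006033·ln(1.639×10^-4) = 0.05075 m³/s
Check: V = 1.58 m/s, Re = 2.48×10^5, f = 0.01753, h_f = 17.2 m ≈ 17.1 m ✓

Q ≈ 0.0507 m³/s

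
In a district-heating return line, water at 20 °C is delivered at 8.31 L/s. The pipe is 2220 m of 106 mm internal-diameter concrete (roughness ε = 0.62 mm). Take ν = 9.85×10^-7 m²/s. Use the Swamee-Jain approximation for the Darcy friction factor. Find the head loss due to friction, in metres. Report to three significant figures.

V = 4Q/(πD²) = 4·0.00831/(π·0.106²) = 0.9417 m/s
Re = VD/ν = 0.9417·0.106/9.85×10^-7 = 1.01×10^5 → turbulent
ε/D = 0.62/106 = 0.00585
Swamee-Jain: f = 0.03295
h_f = f(L/D)V²/(2g) = 0.03295·(2220/0.106)·0.9417²/(2·9.81) = 31.19 m

h_f ≈ 31.2 m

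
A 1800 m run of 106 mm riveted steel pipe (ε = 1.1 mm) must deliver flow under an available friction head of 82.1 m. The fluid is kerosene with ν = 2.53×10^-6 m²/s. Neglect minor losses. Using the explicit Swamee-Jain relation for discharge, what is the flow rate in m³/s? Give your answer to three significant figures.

Q ≈ 0.0137 m³/s

Swamee-Jain (Type II): Q = -0.965·√(gD⁵h_f/L)·ln[ε/(3.7D) + √(3.17ν²L/(gD³h_f))]
√(gD⁵h_f/L) = √(9.81·0.106⁵·82.1/1800) = 0.002447
ε/(3.7D) = 0.00280; √(3.17ν²L/(gD³h_f)) = 1.95×10^-4
Q = -0.965·0.002447·ln(0.003000) = 0.01372 m³/s
Check: V = 1.55 m/s, Re = 6.51×10^4, f = 0.03960, h_f = 82.8 m ≈ 82.1 m ✓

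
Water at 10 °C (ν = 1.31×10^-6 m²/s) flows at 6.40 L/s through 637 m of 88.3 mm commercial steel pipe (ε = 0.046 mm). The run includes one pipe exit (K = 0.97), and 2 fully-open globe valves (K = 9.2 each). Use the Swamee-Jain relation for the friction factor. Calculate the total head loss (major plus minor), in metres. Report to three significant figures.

V = 4Q/(πD²) = 1.045 m/s; V²/2g = 0.05567 m
Re = 7.04×10^4, ε/D = 5.21×10^-4 → f = 0.02151 (Swamee-Jain)
Major: h_f = f(L/D)·V²/2g = 0.02151·7214·0.05567 = 8.638 m
Minor: ΣK = 19.4; h_m = ΣK·V²/2g = 1.078 m
Total H_L = 8.638 + 1.078 = 9.716 m

H_L ≈ 9.72 m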